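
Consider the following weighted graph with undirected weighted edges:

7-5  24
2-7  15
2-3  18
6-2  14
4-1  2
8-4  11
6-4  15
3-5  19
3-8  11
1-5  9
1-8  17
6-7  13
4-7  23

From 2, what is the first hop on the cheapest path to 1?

Enumerating some paths:
2 - 7 - 4 - 1: 15+23+2 = 40
2 - 6 - 4 - 1: 14+15+2 = 31
Cheapest is 2 - 6 - 4 - 1 at 31.
So from 2 the first move is to 6.

6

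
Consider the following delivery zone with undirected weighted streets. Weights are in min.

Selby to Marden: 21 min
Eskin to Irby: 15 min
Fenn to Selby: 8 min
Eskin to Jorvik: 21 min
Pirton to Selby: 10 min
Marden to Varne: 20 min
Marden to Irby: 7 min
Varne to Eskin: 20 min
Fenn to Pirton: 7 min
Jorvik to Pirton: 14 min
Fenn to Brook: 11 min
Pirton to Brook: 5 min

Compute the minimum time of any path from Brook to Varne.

56 min

Shortest distances from Brook:
Brook: 0
Pirton: 5  (via Brook)
Fenn: 11  (via Brook)
Selby: 15  (via Pirton)
Jorvik: 19  (via Pirton)
Marden: 36  (via Selby)
Eskin: 40  (via Jorvik)
Irby: 43  (via Marden)
Varne: 56  (via Marden)
Shortest route: Brook–Pirton–Selby–Marden–Varne = 56 min.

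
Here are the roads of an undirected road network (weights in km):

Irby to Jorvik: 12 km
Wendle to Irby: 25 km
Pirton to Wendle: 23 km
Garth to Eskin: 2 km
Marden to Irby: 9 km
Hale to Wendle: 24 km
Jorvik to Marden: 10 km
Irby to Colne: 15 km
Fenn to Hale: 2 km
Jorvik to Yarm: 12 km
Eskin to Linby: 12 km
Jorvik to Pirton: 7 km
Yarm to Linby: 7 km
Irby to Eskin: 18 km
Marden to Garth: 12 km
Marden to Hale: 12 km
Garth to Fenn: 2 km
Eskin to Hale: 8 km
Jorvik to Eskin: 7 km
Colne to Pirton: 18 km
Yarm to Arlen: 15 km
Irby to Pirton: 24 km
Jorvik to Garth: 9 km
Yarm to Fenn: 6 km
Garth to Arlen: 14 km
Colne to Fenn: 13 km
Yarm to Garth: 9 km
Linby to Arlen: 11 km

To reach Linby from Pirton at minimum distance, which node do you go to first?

Enumerating some paths:
Pirton → Jorvik → Eskin → Linby: 7+7+12 = 26
Pirton → Jorvik → Garth → Eskin → Linby: 7+9+2+12 = 30
The minimum is 26 km via Pirton → Jorvik → Eskin → Linby.
So from Pirton the first move is to Jorvik.

Jorvik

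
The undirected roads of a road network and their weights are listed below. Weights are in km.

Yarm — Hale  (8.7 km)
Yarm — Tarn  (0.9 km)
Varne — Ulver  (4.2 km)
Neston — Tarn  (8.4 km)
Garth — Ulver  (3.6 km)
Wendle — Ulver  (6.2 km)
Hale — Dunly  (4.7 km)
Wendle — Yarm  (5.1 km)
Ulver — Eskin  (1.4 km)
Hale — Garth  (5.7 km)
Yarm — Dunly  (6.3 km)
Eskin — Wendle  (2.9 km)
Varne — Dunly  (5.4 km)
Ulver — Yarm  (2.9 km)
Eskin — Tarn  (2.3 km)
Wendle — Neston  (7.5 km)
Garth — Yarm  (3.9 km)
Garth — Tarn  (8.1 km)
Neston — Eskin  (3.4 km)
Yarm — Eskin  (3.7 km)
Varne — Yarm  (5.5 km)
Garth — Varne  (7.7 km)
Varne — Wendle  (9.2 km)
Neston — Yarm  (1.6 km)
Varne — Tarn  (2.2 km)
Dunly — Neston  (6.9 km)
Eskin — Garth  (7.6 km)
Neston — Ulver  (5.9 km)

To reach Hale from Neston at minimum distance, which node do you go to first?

Yarm

Enumerating some paths:
Neston → Yarm → Dunly → Hale: 1.6+6.3+4.7 = 12.6
Neston → Dunly → Hale: 6.9+4.7 = 11.6
Neston → Yarm → Hale: 1.6+8.7 = 10.3
Neston → Yarm → Garth → Hale: 1.6+3.9+5.7 = 11.2
Cheapest is Neston → Yarm → Hale at 10.3 km.
So from Neston the first move is to Yarm.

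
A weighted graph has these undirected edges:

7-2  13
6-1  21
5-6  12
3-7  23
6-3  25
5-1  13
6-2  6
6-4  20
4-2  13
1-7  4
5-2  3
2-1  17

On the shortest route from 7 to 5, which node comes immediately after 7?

Compare a few routes:
7 → 2 → 5: 13+3 = 16
7 → 1 → 5: 4+13 = 17
The minimum is 16 via 7 → 2 → 5.
So from 7 the first move is to 2.

2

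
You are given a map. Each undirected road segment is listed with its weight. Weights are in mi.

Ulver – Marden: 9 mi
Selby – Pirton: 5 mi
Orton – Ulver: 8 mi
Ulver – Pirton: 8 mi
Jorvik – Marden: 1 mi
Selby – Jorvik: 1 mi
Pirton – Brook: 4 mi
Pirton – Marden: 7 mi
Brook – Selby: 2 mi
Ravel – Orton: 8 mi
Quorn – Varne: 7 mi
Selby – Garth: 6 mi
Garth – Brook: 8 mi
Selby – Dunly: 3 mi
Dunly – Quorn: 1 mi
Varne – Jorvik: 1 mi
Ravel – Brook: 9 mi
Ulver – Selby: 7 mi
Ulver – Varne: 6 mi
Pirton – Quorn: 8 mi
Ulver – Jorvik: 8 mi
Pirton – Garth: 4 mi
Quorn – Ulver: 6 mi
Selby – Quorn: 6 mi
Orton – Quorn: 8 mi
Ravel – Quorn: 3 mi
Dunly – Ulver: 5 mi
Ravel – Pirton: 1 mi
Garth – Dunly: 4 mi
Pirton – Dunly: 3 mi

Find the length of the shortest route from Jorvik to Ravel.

Compare a few routes:
Jorvik - Selby - Brook - Pirton - Ravel: 1+2+4+1 = 8
Jorvik - Selby - Dunly - Pirton - Ravel: 1+3+3+1 = 8
Jorvik - Selby - Pirton - Ravel: 1+5+1 = 7
Cheapest is Jorvik - Selby - Pirton - Ravel at 7 mi.

7 mi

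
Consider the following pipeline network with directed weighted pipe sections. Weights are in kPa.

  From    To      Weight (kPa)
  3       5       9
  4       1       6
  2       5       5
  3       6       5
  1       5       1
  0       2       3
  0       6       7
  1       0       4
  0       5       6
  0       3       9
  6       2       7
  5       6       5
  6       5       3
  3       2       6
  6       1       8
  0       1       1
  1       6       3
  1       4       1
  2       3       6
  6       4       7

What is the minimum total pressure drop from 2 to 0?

22 kPa

Running Dijkstra from 2:
2: 0
5: 5  (via 2)
3: 6  (via 2)
6: 10  (via 5)
4: 17  (via 6)
1: 18  (via 6)
0: 22  (via 1)
Shortest route: 2 → 5 → 6 → 1 → 0 = 22 kPa.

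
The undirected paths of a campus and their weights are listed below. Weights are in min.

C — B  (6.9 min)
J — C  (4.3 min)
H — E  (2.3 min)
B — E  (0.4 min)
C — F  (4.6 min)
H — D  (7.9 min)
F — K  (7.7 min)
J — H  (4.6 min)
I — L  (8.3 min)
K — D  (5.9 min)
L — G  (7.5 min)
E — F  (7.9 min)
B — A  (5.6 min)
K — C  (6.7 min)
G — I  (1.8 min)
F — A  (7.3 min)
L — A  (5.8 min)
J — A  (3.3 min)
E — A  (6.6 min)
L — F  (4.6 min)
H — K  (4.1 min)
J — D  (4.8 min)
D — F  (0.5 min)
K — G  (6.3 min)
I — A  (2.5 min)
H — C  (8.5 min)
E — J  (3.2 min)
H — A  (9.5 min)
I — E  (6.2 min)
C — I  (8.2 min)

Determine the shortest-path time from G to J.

Settle nodes by increasing distance from G:
G: 0
I: 1.8  (via G)
A: 4.3  (via I)
K: 6.3  (via G)
L: 7.5  (via G)
J: 7.6  (via A)
Shortest route: G–I–A–J = 7.6 min.

7.6 min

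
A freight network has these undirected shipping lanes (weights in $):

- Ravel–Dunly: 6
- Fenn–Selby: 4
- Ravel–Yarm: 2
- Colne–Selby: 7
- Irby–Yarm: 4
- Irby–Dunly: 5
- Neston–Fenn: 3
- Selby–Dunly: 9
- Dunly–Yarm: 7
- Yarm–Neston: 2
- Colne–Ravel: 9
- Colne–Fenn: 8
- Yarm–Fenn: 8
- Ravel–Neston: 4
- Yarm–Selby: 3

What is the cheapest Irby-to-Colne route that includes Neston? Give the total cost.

Best Irby to Neston: Irby → Yarm → Neston costing 6
Best Neston to Colne: Neston → Fenn → Colne costing 11
Total via Neston: 6 + 11 = $17.

$17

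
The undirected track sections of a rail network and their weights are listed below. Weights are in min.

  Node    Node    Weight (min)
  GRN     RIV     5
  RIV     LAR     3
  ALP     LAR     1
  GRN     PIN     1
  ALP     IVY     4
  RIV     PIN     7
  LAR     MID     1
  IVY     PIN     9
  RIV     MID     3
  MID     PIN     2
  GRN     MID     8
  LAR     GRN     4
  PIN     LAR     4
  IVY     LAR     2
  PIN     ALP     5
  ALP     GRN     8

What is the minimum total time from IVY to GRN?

Candidate routes:
IVY–LAR–PIN–GRN: 2+4+1 = 7
IVY–LAR–ALP–PIN–GRN: 2+1+5+1 = 9
IVY–ALP–LAR–MID–PIN–GRN: 4+1+1+2+1 = 9
IVY–LAR–GRN: 2+4 = 6
Cheapest is IVY–LAR–GRN at 6 min.

6 min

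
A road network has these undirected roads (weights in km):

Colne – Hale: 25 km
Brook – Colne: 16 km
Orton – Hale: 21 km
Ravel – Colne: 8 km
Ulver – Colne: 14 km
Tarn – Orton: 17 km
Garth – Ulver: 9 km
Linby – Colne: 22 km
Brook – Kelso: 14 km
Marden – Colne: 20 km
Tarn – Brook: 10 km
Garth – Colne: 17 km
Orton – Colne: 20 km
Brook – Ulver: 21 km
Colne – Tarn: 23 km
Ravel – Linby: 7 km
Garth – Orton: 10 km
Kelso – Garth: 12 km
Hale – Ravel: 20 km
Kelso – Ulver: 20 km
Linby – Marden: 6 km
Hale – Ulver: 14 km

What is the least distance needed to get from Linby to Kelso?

Shortest distances from Linby:
Linby: 0
Marden: 6  (via Linby)
Ravel: 7  (via Linby)
Colne: 15  (via Ravel)
Hale: 27  (via Ravel)
Ulver: 29  (via Colne)
Brook: 31  (via Colne)
Garth: 32  (via Colne)
Orton: 35  (via Colne)
Tarn: 38  (via Colne)
Kelso: 44  (via Garth)
Shortest route: Linby–Ravel–Colne–Garth–Kelso = 44 km.

44 km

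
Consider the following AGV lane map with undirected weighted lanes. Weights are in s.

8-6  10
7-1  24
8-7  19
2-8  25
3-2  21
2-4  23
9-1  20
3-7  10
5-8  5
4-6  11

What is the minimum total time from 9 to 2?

75 s

Enumerating some paths:
9 → 1 → 7 → 3 → 2: 20+24+10+21 = 75
9 → 1 → 7 → 8 → 2: 20+24+19+25 = 88
Cheapest is 9 → 1 → 7 → 3 → 2 at 75 s.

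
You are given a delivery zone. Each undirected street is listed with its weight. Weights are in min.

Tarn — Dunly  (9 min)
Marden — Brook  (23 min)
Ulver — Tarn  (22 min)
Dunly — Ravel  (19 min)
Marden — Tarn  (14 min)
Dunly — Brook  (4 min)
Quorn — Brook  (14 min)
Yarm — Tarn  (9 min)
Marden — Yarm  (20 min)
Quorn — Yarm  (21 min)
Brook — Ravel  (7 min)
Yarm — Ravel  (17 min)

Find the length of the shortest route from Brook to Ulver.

35 min

Compare a few routes:
Brook–Ravel–Yarm–Tarn–Ulver: 7+17+9+22 = 55
Brook–Dunly–Tarn–Ulver: 4+9+22 = 35
Brook–Ravel–Dunly–Tarn–Ulver: 7+19+9+22 = 57
Brook–Marden–Tarn–Ulver: 23+14+22 = 59
Cheapest is Brook–Dunly–Tarn–Ulver at 35 min.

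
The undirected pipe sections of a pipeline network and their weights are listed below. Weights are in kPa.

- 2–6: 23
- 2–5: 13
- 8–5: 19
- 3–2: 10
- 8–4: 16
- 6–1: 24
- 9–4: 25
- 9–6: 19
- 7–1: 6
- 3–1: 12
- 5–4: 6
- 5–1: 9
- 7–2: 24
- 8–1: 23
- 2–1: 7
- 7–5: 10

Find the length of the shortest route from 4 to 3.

Settle nodes by increasing distance from 4:
4: 0
5: 6  (via 4)
1: 15  (via 5)
7: 16  (via 5)
8: 16  (via 4)
2: 19  (via 5)
9: 25  (via 4)
3: 27  (via 1)
Shortest route: 4–5–1–3 = 27 kPa.

27 kPa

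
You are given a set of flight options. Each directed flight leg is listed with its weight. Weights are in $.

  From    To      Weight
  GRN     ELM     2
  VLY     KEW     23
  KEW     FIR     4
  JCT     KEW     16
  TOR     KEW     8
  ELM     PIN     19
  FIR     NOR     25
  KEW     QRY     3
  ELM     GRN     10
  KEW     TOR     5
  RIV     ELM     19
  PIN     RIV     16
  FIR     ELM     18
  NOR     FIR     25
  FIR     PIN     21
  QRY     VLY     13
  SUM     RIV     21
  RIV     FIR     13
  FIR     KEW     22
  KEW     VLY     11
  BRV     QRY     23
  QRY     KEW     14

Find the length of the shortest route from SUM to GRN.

$50

Shortest distances from SUM:
SUM: 0
RIV: 21  (via SUM)
FIR: 34  (via RIV)
ELM: 40  (via RIV)
GRN: 50  (via ELM)
Shortest route: SUM → RIV → ELM → GRN = $50.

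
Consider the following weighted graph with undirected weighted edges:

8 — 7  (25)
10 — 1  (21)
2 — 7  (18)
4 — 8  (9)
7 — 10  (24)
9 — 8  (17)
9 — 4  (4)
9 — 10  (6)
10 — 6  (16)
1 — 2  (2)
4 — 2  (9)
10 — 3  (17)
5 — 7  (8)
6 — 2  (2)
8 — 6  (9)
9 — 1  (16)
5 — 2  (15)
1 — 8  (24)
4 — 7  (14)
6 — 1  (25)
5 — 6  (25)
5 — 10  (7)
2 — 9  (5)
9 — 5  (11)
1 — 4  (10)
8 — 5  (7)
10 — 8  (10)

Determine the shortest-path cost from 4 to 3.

27

Candidate routes:
4 → 2 → 9 → 10 → 3: 9+5+6+17 = 37
4 → 9 → 10 → 3: 4+6+17 = 27
4 → 8 → 10 → 3: 9+10+17 = 36
Cheapest is 4 → 9 → 10 → 3 at 27.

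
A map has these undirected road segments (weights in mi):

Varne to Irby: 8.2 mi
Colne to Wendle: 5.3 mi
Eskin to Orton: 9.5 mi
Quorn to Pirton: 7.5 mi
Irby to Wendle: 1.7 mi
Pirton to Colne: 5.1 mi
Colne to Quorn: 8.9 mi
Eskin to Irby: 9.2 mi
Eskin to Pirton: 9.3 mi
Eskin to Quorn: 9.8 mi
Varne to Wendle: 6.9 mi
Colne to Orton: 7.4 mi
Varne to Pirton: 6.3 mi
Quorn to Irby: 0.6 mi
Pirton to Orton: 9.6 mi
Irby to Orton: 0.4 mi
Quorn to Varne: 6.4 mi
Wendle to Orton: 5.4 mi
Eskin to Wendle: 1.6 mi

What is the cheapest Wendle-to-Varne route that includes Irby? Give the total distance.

Best Wendle to Irby: Wendle–Irby costing 1.7
Shortest Irby→Varne: Irby–Quorn–Varne = 7
Total via Irby: 1.7 + 7 = 8.7 mi.

8.7 mi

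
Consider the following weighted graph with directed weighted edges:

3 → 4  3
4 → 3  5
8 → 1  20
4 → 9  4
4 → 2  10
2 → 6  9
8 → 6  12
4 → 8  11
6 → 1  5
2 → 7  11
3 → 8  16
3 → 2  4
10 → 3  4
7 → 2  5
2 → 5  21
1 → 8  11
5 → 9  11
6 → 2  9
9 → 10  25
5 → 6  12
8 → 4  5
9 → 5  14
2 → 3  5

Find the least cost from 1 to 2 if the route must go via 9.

Best 1 to 9: 1 → 8 → 4 → 9 costing 20
Best 9 to 2: 9 → 10 → 3 → 2 costing 33
Total via 9: 20 + 33 = 53.

53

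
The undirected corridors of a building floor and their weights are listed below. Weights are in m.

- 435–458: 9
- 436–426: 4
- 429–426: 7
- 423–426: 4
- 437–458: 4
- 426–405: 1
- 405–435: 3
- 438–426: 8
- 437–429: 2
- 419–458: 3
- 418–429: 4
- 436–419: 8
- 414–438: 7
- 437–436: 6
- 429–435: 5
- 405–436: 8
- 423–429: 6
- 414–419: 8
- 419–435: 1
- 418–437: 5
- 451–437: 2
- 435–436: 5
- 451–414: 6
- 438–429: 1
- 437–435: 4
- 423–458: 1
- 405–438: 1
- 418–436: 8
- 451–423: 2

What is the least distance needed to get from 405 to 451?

6 m

Enumerating some paths:
405 - 438 - 429 - 437 - 451: 1+1+2+2 = 6
405 - 438 - 429 - 423 - 451: 1+1+6+2 = 10
405 - 426 - 423 - 451: 1+4+2 = 7
405 - 435 - 437 - 451: 3+4+2 = 9
Cheapest is 405 - 438 - 429 - 437 - 451 at 6 m.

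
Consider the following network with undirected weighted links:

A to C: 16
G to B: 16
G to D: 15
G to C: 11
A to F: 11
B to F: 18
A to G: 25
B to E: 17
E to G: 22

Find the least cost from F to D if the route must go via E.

72

Shortest F→E: F–B–E = 35
Shortest E→D: E–G–D = 37
Total via E: 35 + 37 = 72.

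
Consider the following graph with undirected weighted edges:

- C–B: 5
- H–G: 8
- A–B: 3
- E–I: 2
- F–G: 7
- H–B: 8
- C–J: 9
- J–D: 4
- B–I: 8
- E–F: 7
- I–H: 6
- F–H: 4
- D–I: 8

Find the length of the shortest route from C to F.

Running Dijkstra from C:
C: 0
B: 5  (via C)
A: 8  (via B)
J: 9  (via C)
D: 13  (via J)
H: 13  (via B)
I: 13  (via B)
E: 15  (via I)
F: 17  (via H)
Shortest route: C → B → H → F = 17.

17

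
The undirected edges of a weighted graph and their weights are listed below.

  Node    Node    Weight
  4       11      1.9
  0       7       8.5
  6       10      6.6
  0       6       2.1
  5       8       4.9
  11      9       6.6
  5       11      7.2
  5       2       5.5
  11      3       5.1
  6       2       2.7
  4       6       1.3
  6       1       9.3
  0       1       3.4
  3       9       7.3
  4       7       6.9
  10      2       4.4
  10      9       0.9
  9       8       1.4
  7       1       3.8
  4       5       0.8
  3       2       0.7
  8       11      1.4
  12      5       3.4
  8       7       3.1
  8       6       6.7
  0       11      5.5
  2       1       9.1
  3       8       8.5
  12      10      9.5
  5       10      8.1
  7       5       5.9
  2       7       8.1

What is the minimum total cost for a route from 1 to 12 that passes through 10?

Shortest 1→10: 1–7–8–9–10 = 9.2
Best 10 to 12: 10–12 costing 9.5
Total via 10: 9.2 + 9.5 = 18.7.

18.7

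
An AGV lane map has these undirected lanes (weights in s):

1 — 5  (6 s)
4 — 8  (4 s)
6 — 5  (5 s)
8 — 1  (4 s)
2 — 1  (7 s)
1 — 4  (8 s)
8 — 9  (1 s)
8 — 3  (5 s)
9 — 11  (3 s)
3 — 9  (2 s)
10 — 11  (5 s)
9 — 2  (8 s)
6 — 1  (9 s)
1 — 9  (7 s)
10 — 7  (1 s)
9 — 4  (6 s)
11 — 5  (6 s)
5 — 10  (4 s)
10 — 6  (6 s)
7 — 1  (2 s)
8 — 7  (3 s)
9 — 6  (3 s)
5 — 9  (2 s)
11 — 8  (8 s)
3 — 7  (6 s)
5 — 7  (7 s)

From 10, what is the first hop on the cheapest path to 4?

Enumerating some paths:
10 - 7 - 8 - 9 - 4: 1+3+1+6 = 11
10 - 7 - 1 - 8 - 4: 1+2+4+4 = 11
10 - 7 - 8 - 4: 1+3+4 = 8
The minimum is 8 s via 10 - 7 - 8 - 4.
So from 10 the first move is to 7.

7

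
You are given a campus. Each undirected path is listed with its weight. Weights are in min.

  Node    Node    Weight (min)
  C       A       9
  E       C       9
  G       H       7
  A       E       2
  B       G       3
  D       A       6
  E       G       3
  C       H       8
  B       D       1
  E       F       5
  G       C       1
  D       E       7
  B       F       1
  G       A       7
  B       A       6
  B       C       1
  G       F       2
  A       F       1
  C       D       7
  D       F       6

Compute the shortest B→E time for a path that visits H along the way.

Best B to H: B → C → H costing 9
Shortest H→E: H → G → E = 10
Total via H: 9 + 10 = 19 min.

19 min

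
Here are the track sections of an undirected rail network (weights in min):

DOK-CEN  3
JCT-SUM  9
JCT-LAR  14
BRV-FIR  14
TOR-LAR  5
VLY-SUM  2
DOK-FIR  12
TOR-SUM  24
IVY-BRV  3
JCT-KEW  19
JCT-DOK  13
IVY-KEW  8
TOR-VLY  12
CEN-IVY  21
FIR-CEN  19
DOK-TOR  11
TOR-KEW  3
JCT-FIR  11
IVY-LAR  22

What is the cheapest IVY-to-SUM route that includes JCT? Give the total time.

Shortest IVY→JCT: IVY–KEW–JCT = 27
Shortest JCT→SUM: JCT–SUM = 9
Total via JCT: 27 + 9 = 36 min.

36 min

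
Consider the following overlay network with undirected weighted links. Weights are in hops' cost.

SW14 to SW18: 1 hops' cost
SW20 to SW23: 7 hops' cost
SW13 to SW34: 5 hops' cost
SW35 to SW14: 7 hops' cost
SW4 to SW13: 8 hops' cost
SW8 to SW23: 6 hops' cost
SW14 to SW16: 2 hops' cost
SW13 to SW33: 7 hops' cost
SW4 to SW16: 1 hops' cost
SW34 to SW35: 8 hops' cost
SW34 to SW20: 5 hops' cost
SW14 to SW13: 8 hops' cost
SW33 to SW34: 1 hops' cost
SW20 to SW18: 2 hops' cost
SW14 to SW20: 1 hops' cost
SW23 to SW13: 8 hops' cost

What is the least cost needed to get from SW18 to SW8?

Running Dijkstra from SW18:
SW18: 0
SW14: 1  (via SW18)
SW20: 2  (via SW18)
SW16: 3  (via SW14)
SW4: 4  (via SW16)
SW34: 7  (via SW20)
SW33: 8  (via SW34)
SW35: 8  (via SW14)
SW23: 9  (via SW20)
SW13: 9  (via SW14)
SW8: 15  (via SW23)
Shortest route: SW18 → SW20 → SW23 → SW8 = 15 hops' cost.

15 hops' cost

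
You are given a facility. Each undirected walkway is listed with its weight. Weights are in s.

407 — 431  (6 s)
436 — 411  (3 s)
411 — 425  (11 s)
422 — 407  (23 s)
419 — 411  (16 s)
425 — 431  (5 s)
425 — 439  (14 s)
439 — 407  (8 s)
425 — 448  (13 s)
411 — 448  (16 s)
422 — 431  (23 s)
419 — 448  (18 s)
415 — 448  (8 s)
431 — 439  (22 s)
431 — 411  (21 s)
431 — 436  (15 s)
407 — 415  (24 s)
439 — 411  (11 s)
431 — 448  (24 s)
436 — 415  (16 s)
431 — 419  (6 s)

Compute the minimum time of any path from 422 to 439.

31 s

Shortest distances from 422:
422: 0
407: 23  (via 422)
431: 23  (via 422)
425: 28  (via 431)
419: 29  (via 431)
439: 31  (via 407)
Shortest route: 422–407–439 = 31 s.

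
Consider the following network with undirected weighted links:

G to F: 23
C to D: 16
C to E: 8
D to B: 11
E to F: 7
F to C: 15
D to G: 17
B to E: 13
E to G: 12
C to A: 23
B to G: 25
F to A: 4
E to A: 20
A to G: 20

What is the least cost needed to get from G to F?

19

Running Dijkstra from G:
G: 0
E: 12  (via G)
D: 17  (via G)
F: 19  (via E)
Shortest route: G → E → F = 19.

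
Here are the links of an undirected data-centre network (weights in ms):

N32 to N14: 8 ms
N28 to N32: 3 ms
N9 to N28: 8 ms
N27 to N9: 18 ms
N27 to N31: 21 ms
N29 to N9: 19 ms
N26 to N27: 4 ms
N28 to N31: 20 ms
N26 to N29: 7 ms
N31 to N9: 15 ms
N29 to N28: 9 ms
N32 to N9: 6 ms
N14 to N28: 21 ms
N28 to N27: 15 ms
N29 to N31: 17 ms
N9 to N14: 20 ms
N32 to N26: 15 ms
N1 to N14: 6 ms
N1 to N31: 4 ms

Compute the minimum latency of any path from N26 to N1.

28 ms

Shortest distances from N26:
N26: 0
N27: 4  (via N26)
N29: 7  (via N26)
N32: 15  (via N26)
N28: 16  (via N29)
N9: 21  (via N32)
N14: 23  (via N32)
N31: 24  (via N29)
N1: 28  (via N31)
Shortest route: N26–N29–N31–N1 = 28 ms.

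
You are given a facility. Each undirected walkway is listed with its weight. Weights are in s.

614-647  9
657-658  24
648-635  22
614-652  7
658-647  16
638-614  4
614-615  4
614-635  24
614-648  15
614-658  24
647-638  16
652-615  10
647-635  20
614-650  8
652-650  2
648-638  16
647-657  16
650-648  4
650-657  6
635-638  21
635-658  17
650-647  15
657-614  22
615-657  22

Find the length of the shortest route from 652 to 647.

16 s

Shortest distances from 652:
652: 0
650: 2  (via 652)
648: 6  (via 650)
614: 7  (via 652)
657: 8  (via 650)
615: 10  (via 652)
638: 11  (via 614)
647: 16  (via 614)
Shortest route: 652 → 614 → 647 = 16 s.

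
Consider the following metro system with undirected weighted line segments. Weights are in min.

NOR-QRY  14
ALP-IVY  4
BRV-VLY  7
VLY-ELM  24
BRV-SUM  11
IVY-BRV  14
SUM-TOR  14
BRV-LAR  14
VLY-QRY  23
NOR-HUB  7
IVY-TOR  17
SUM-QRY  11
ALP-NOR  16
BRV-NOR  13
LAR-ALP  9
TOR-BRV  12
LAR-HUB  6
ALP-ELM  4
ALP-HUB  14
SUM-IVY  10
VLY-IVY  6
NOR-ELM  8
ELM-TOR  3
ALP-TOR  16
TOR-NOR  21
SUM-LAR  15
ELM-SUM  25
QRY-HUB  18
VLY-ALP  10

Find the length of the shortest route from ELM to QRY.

22 min

Running Dijkstra from ELM:
ELM: 0
TOR: 3  (via ELM)
ALP: 4  (via ELM)
IVY: 8  (via ALP)
NOR: 8  (via ELM)
LAR: 13  (via ALP)
VLY: 14  (via ALP)
HUB: 15  (via NOR)
BRV: 15  (via TOR)
SUM: 17  (via TOR)
QRY: 22  (via NOR)
Shortest route: ELM–NOR–QRY = 22 min.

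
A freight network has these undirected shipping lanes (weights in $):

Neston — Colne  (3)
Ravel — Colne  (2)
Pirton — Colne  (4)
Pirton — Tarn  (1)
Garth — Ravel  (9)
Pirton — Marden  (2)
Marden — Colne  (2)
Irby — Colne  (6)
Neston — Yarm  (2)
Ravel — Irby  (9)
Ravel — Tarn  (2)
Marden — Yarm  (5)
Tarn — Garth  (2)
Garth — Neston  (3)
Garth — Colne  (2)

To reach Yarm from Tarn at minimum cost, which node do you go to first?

Garth

Enumerating some paths:
Tarn - Ravel - Colne - Neston - Yarm: 2+2+3+2 = 9
Tarn - Garth - Neston - Yarm: 2+3+2 = 7
Tarn - Garth - Colne - Neston - Yarm: 2+2+3+2 = 9
Tarn - Pirton - Marden - Yarm: 1+2+5 = 8
The minimum is $7 via Tarn - Garth - Neston - Yarm.
So from Tarn the first move is to Garth.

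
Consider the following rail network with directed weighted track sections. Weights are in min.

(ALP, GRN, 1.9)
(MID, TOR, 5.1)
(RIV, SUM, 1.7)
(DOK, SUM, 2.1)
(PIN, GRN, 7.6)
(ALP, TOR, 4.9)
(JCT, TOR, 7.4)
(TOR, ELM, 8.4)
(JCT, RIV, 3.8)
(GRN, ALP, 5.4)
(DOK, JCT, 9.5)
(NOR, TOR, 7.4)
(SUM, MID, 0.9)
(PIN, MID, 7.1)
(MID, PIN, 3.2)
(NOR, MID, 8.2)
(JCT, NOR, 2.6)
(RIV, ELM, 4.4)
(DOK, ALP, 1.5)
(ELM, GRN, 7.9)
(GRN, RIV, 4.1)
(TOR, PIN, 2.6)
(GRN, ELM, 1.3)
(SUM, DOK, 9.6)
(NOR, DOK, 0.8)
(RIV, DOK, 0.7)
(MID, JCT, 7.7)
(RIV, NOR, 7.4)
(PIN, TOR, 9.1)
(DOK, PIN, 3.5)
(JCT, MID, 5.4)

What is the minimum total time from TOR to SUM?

Compare a few routes:
TOR - PIN - GRN - RIV - SUM: 2.6+7.6+4.1+1.7 = 16
TOR - PIN - GRN - RIV - DOK - SUM: 2.6+7.6+4.1+0.7+2.1 = 17.1
TOR - ELM - GRN - RIV - SUM: 8.4+7.9+4.1+1.7 = 22.1
The minimum is 16 min via TOR - PIN - GRN - RIV - SUM.

16 min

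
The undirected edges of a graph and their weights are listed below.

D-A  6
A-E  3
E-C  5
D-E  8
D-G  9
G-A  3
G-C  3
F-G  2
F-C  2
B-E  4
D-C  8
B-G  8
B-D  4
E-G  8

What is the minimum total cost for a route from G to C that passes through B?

17

Best G to B: G → B costing 8
Best B to C: B → E → C costing 9
Total via B: 8 + 9 = 17.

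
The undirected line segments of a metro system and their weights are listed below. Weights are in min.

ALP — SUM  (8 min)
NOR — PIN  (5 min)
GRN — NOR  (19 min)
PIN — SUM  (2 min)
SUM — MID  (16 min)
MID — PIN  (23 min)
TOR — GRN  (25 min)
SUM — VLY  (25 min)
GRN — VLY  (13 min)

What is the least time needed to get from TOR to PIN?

Shortest distances from TOR:
TOR: 0
GRN: 25  (via TOR)
VLY: 38  (via GRN)
NOR: 44  (via GRN)
PIN: 49  (via NOR)
Shortest route: TOR–GRN–NOR–PIN = 49 min.

49 min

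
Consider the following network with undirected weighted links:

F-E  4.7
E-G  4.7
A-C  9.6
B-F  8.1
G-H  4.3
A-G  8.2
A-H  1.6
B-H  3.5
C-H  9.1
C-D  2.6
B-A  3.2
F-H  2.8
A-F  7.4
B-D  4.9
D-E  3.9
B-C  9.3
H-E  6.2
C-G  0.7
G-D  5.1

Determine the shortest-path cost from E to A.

Settle nodes by increasing distance from E:
E: 0
D: 3.9  (via E)
F: 4.7  (via E)
G: 4.7  (via E)
C: 5.4  (via G)
H: 6.2  (via E)
A: 7.8  (via H)
Shortest route: E–H–A = 7.8.

7.8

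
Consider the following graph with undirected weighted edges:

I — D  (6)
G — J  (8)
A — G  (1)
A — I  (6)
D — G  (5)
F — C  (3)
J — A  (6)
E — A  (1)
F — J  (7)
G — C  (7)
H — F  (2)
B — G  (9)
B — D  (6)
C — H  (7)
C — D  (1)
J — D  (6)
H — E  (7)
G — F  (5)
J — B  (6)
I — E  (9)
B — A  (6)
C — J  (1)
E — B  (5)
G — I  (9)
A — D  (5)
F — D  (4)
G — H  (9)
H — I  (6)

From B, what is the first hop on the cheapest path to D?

D

Compare a few routes:
B → J → C → D: 6+1+1 = 8
B → E → A → D: 5+1+5 = 11
B → D: 6 = 6
B → A → D: 6+5 = 11
The minimum is 6 via B → D.
So from B the first move is to D.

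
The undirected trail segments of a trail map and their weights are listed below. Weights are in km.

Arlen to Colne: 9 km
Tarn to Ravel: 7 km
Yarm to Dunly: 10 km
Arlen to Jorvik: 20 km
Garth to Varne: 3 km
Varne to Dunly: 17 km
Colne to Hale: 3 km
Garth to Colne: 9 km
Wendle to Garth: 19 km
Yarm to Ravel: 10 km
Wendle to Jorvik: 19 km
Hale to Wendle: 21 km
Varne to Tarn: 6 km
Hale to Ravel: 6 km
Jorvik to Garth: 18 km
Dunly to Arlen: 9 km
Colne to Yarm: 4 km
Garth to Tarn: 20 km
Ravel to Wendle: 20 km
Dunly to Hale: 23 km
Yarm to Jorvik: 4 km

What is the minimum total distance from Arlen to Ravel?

Enumerating some paths:
Arlen–Colne–Yarm–Ravel: 9+4+10 = 23
Arlen–Colne–Hale–Ravel: 9+3+6 = 18
The minimum is 18 km via Arlen–Colne–Hale–Ravel.

18 km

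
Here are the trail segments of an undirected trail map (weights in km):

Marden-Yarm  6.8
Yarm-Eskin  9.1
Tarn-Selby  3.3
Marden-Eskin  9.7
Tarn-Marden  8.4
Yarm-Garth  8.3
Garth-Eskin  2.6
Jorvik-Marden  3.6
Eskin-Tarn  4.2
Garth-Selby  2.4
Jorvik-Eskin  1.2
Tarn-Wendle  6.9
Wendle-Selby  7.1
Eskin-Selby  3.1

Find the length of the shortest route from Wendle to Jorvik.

Shortest distances from Wendle:
Wendle: 0
Tarn: 6.9  (via Wendle)
Selby: 7.1  (via Wendle)
Garth: 9.5  (via Selby)
Eskin: 10.2  (via Selby)
Jorvik: 11.4  (via Eskin)
Shortest route: Wendle–Selby–Eskin–Jorvik = 11.4 km.

11.4 km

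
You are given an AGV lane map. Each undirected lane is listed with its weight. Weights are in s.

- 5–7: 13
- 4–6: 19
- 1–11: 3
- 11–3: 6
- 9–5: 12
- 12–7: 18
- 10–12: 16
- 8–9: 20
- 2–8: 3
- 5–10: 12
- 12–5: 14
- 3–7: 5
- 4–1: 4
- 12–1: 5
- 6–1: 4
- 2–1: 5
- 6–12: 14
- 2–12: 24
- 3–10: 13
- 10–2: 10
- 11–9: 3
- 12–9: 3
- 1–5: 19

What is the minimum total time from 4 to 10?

Enumerating some paths:
4 → 1 → 12 → 10: 4+5+16 = 25
4 → 1 → 2 → 10: 4+5+10 = 19
The minimum is 19 s via 4 → 1 → 2 → 10.

19 s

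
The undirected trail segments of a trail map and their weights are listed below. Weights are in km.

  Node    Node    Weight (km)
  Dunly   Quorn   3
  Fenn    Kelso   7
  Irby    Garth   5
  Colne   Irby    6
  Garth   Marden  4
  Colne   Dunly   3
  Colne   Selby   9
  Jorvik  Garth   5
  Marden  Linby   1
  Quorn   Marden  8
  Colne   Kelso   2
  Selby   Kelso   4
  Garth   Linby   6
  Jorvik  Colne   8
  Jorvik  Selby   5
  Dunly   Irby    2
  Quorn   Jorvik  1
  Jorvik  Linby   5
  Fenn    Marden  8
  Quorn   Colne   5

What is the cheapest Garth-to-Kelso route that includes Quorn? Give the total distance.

Best Garth to Quorn: Garth → Jorvik → Quorn costing 6
Best Quorn to Kelso: Quorn → Colne → Kelso costing 7
Total via Quorn: 6 + 7 = 13 km.

13 km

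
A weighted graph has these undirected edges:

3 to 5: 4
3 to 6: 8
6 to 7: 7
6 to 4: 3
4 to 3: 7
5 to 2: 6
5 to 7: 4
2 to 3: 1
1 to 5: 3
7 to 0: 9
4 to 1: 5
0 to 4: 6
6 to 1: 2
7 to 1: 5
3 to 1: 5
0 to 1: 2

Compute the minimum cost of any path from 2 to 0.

Enumerating some paths:
2 - 3 - 1 - 0: 1+5+2 = 8
2 - 3 - 5 - 1 - 0: 1+4+3+2 = 10
Cheapest is 2 - 3 - 1 - 0 at 8.

8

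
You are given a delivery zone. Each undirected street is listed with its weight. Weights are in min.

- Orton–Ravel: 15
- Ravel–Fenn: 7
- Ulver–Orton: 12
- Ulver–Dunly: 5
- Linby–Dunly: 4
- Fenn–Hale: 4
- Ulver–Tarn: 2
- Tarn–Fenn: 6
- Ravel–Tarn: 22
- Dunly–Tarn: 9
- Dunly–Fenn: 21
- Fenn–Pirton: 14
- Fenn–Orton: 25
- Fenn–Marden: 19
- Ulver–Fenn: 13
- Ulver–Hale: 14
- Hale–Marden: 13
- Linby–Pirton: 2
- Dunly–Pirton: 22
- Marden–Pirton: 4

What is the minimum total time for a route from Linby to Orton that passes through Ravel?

38 min

Best Linby to Ravel: Linby → Pirton → Fenn → Ravel costing 23
Best Ravel to Orton: Ravel → Orton costing 15
Total via Ravel: 23 + 15 = 38 min.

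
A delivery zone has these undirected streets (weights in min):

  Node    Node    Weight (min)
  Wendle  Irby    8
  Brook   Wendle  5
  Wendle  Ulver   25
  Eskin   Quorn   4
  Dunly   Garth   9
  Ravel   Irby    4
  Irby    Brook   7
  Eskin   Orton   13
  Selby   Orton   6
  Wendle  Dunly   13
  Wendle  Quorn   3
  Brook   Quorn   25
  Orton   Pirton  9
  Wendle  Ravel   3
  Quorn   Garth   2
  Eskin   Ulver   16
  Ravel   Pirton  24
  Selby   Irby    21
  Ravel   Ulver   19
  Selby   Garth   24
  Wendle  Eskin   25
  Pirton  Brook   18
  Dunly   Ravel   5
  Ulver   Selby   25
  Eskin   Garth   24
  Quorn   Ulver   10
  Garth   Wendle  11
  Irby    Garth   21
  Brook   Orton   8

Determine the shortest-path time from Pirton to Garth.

Running Dijkstra from Pirton:
Pirton: 0
Orton: 9  (via Pirton)
Selby: 15  (via Orton)
Brook: 17  (via Orton)
Eskin: 22  (via Orton)
Wendle: 22  (via Brook)
Irby: 24  (via Brook)
Ravel: 24  (via Pirton)
Quorn: 25  (via Wendle)
Garth: 27  (via Quorn)
Shortest route: Pirton → Orton → Brook → Wendle → Quorn → Garth = 27 min.

27 min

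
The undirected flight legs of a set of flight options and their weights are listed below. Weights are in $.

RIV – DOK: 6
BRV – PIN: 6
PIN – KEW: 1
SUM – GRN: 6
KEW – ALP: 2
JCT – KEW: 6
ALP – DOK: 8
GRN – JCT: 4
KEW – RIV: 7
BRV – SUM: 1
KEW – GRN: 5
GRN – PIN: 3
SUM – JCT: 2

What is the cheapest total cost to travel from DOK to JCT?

Candidate routes:
DOK - ALP - KEW - PIN - GRN - JCT: 8+2+1+3+4 = 18
DOK - RIV - KEW - JCT: 6+7+6 = 19
DOK - ALP - KEW - JCT: 8+2+6 = 16
Cheapest is DOK - ALP - KEW - JCT at $16.

$16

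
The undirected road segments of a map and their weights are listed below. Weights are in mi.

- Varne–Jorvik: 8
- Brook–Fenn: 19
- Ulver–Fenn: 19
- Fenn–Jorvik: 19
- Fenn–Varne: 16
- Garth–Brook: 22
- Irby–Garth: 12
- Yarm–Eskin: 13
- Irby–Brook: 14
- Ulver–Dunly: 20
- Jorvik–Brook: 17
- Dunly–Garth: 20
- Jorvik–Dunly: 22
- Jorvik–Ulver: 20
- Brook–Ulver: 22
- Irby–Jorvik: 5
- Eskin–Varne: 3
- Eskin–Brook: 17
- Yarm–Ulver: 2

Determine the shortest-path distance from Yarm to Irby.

Candidate routes:
Yarm - Ulver - Brook - Irby: 2+22+14 = 38
Yarm - Ulver - Jorvik - Irby: 2+20+5 = 27
Yarm - Eskin - Varne - Jorvik - Irby: 13+3+8+5 = 29
The minimum is 27 mi via Yarm - Ulver - Jorvik - Irby.

27 mi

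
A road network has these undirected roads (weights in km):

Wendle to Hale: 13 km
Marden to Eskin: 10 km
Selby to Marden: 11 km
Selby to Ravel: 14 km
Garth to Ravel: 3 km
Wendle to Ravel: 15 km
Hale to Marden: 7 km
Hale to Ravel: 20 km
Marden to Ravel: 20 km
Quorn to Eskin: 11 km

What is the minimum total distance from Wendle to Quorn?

Settle nodes by increasing distance from Wendle:
Wendle: 0
Hale: 13  (via Wendle)
Ravel: 15  (via Wendle)
Garth: 18  (via Ravel)
Marden: 20  (via Hale)
Selby: 29  (via Ravel)
Eskin: 30  (via Marden)
Quorn: 41  (via Eskin)
Shortest route: Wendle–Hale–Marden–Eskin–Quorn = 41 km.

41 km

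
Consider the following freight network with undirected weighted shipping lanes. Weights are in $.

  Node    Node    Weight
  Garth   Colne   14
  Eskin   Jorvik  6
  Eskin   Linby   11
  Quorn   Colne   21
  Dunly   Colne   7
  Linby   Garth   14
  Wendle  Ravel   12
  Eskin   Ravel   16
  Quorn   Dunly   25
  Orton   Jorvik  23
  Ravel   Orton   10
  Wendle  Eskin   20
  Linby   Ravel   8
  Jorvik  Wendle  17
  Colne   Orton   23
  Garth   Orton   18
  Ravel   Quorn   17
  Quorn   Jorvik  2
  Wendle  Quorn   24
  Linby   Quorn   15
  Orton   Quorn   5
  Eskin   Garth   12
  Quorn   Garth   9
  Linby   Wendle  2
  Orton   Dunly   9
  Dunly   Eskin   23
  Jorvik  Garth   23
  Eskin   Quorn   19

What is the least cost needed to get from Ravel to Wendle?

Compare a few routes:
Ravel - Linby - Wendle: 8+2 = 10
Ravel - Wendle: 12 = 12
The minimum is $10 via Ravel - Linby - Wendle.

$10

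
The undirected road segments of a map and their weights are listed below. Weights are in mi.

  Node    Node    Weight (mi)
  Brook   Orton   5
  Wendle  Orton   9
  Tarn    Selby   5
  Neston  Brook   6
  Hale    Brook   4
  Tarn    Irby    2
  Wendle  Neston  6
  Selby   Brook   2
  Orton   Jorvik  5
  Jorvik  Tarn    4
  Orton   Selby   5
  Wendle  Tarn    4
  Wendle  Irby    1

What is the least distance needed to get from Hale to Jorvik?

14 mi

Running Dijkstra from Hale:
Hale: 0
Brook: 4  (via Hale)
Selby: 6  (via Brook)
Orton: 9  (via Brook)
Neston: 10  (via Brook)
Tarn: 11  (via Selby)
Irby: 13  (via Tarn)
Wendle: 14  (via Irby)
Jorvik: 14  (via Orton)
Shortest route: Hale–Brook–Orton–Jorvik = 14 mi.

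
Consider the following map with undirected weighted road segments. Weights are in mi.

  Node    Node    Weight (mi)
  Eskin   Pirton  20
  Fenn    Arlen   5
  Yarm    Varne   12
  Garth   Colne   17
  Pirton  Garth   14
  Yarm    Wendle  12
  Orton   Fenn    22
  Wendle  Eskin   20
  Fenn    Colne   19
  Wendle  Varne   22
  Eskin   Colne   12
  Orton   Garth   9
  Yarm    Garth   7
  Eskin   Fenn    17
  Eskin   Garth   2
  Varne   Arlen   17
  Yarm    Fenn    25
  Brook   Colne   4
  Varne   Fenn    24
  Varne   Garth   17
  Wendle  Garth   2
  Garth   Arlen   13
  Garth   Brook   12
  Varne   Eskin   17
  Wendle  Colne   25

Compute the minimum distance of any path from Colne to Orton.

23 mi

Compare a few routes:
Colne - Brook - Garth - Orton: 4+12+9 = 25
Colne - Eskin - Garth - Orton: 12+2+9 = 23
Colne - Garth - Orton: 17+9 = 26
Cheapest is Colne - Eskin - Garth - Orton at 23 mi.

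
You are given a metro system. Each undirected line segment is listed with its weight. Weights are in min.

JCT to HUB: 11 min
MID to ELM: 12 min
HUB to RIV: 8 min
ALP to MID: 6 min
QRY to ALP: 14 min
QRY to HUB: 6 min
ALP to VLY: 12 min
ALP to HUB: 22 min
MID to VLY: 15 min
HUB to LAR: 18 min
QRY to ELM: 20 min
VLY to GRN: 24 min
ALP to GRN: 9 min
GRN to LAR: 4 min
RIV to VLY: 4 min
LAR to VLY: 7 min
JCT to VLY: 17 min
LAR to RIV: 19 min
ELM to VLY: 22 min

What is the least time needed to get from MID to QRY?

Enumerating some paths:
MID - ALP - HUB - QRY: 6+22+6 = 34
MID - ALP - QRY: 6+14 = 20
MID - ELM - QRY: 12+20 = 32
MID - VLY - RIV - HUB - QRY: 15+4+8+6 = 33
The minimum is 20 min via MID - ALP - QRY.

20 min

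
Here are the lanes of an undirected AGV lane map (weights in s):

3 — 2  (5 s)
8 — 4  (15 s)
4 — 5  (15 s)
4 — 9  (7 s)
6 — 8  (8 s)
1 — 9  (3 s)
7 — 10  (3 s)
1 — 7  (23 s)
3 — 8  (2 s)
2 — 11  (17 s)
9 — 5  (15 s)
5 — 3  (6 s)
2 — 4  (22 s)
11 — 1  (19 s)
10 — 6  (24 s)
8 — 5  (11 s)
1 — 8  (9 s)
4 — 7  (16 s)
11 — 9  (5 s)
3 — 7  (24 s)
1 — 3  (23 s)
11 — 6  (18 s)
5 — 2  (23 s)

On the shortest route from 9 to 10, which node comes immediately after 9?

4

Enumerating some paths:
9–4–7–10: 7+16+3 = 26
9–1–7–10: 3+23+3 = 29
9–1–8–3–7–10: 3+9+2+24+3 = 41
Cheapest is 9–4–7–10 at 26 s.
So from 9 the first move is to 4.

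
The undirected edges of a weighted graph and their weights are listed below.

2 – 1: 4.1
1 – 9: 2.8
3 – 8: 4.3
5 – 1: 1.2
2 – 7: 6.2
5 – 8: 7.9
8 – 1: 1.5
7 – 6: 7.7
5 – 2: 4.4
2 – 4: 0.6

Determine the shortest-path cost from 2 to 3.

Candidate routes:
2–5–8–3: 4.4+7.9+4.3 = 16.6
2–1–8–3: 4.1+1.5+4.3 = 9.9
2–1–5–8–3: 4.1+1.2+7.9+4.3 = 17.5
2–5–1–8–3: 4.4+1.2+1.5+4.3 = 11.4
Cheapest is 2–1–8–3 at 9.9.

9.9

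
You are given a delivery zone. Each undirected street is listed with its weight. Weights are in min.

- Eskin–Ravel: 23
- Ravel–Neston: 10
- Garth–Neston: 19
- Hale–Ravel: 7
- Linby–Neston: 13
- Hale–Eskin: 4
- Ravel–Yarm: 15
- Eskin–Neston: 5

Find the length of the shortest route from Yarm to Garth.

Enumerating some paths:
Yarm → Ravel → Hale → Eskin → Neston → Garth: 15+7+4+5+19 = 50
Yarm → Ravel → Eskin → Neston → Garth: 15+23+5+19 = 62
Yarm → Ravel → Neston → Garth: 15+10+19 = 44
The minimum is 44 min via Yarm → Ravel → Neston → Garth.

44 min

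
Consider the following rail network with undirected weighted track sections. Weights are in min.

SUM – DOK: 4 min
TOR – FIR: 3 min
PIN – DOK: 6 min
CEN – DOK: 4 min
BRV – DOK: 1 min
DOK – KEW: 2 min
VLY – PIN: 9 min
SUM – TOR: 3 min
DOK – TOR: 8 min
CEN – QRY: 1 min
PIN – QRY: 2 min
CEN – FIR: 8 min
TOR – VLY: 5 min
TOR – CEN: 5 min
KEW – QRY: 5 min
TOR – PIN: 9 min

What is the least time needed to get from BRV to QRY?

6 min

Candidate routes:
BRV - DOK - PIN - QRY: 1+6+2 = 9
BRV - DOK - KEW - QRY: 1+2+5 = 8
BRV - DOK - CEN - QRY: 1+4+1 = 6
BRV - DOK - SUM - TOR - CEN - QRY: 1+4+3+5+1 = 14
The minimum is 6 min via BRV - DOK - CEN - QRY.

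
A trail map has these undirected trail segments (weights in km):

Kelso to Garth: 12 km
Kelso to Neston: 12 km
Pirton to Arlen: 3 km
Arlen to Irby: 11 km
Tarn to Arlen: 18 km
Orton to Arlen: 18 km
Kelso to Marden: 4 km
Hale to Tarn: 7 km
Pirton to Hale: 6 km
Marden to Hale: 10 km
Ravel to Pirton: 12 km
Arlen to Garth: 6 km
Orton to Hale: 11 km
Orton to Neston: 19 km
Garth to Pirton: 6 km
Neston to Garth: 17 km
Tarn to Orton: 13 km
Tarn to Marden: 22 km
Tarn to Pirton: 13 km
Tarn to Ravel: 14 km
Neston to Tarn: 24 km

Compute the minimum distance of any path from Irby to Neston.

34 km

Enumerating some paths:
Irby → Arlen → Garth → Kelso → Neston: 11+6+12+12 = 41
Irby → Arlen → Pirton → Garth → Neston: 11+3+6+17 = 37
Irby → Arlen → Pirton → Garth → Kelso → Neston: 11+3+6+12+12 = 44
Irby → Arlen → Garth → Neston: 11+6+17 = 34
The minimum is 34 km via Irby → Arlen → Garth → Neston.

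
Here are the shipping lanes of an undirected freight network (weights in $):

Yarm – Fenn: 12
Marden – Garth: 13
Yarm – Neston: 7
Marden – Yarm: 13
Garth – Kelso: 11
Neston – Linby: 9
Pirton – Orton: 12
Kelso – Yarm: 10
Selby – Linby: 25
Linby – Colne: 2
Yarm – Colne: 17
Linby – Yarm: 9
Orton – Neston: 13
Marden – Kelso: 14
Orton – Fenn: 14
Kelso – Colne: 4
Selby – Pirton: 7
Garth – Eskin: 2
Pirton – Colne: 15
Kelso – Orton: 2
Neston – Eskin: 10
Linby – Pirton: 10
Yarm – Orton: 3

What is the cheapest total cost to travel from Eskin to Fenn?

Settle nodes by increasing distance from Eskin:
Eskin: 0
Garth: 2  (via Eskin)
Neston: 10  (via Eskin)
Kelso: 13  (via Garth)
Orton: 15  (via Kelso)
Marden: 15  (via Garth)
Yarm: 17  (via Neston)
Colne: 17  (via Kelso)
Linby: 19  (via Neston)
Pirton: 27  (via Orton)
Fenn: 29  (via Orton)
Shortest route: Eskin → Garth → Kelso → Orton → Fenn = $29.

$29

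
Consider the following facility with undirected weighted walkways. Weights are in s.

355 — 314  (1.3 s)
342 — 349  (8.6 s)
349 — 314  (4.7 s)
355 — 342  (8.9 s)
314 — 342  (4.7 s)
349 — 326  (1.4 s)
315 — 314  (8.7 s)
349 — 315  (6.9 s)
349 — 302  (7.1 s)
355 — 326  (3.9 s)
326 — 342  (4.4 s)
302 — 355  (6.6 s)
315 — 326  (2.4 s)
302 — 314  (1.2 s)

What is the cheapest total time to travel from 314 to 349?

4.7 s

Enumerating some paths:
314–355–326–349: 1.3+3.9+1.4 = 6.6
314–302–349: 1.2+7.1 = 8.3
314–349: 4.7 = 4.7
Cheapest is 314–349 at 4.7 s.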